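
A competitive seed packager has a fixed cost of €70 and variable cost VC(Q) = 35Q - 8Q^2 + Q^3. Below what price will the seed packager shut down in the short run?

€19 per unit

The shutdown price is the minimum of AVC. VC = 35Q - 8Q^2 + Q^3, so AVC = 35 - 8Q + Q^2.
At the minimum of AVC, MC = AVC. MC = 35 - 16Q + 3Q^2; setting MC = AVC gives 2Q^2 - 8Q = 0, so Q = 4. min AVC = 19.
So the shutdown price is €19.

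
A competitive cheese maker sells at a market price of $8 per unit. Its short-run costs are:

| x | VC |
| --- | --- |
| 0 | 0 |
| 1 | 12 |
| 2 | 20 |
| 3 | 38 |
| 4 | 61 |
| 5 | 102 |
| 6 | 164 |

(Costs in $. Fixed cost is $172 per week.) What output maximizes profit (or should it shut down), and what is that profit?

Tabulate TR − TC: x=0: -172; x=1: -176; x=2: -176; x=3: -186; x=4: -201; x=5: -234; x=6: -288.
Profit is highest at x = 0. Equivalently, the lowest AVC in the table is 20/2 ≈ $10 at x = 2, and P = $8 falls below it — price never covers variable cost, so the firm shuts down and loses only its fixed cost.

x = 0 (shut down); profit = -$172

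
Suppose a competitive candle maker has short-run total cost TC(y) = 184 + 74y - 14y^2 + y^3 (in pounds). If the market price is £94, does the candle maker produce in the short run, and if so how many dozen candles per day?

Variable cost is VC = 74y - 14y^2 + y^3, so AVC = VC/y = 74 - 14y + y^2 and MC = dTC/dy = 74 - 28y + 3y^2.
The AVC parabola has its vertex at y = 14/2 = 7, where AVC = 74 - 14·7 + 7^2 = £25.
Because £94 ≥ £25, revenue can cover variable cost; the firm operates.
Set P = MC: 94 = 74 - 28y + 3y^2 → -20 - 28y + 3y^2 = 0. The roots are y = -2/3 and y = 10; the profit-maximizing output is on the rising part of MC, so y* = 10.
Check: AVC at y = 10 is £34 ≤ P, so revenue covers variable cost.
Profit = P·y − TC = 94·10 − 524 = £416.

Produce at y = 10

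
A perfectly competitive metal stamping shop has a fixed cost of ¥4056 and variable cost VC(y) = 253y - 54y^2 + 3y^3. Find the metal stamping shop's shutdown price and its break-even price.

Shutdown price = min AVC. AVC = 253 - 54y + 3y^2, with vertex at y = 9 and minimum ¥10.
ATC = 4056/y + 253 - 54y + 3y^2. Setting dATC/dy = −4056/y^2 − 54 + 6y = 0 gives y = 13 (since 6·13^3 − 54·13^2 = 4056).
min ATC = 4056/13 + 253 − 54·13 + 3·13^2 = ¥370. That is the break-even price.
Between these two prices the firm operates at a loss; above ¥370 it earns a profit.

Shutdown price = ¥10; break-even price = ¥370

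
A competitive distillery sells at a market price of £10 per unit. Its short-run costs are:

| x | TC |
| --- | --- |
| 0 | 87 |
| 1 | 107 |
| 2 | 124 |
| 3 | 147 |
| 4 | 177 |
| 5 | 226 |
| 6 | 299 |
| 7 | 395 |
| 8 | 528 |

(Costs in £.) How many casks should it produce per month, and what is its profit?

Tabulate TR − TC: x=0: -87; x=1: -97; x=2: -104; x=3: -117; x=4: -137; x=5: -176; x=6: -239; x=7: -325; x=8: -448.
Profit is highest at x = 0. Equivalently, the lowest AVC in the table is 37/2 ≈ £18.50 at x = 2, and P = £10 falls below it — price never covers variable cost, so the firm shuts down and loses only its fixed cost.

x = 0 (shut down); profit = -£87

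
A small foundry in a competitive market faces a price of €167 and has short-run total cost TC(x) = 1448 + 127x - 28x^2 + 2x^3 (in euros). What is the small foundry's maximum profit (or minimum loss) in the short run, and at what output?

AVC = 127 - 28x + 2x^2 has its minimum €29 at x = 7; price €167 clears that bar, so the firm operates.
With MC = 127 - 56x + 6x^2, P = MC on the upward-sloping part at x* = 10.
TR = 167·10 = 1670. TC = 1448 + 470 = 1918. Profit = 1670 − 1918 = -€248.
Shutting down would mean losing the fixed cost of €1448, so operating at a loss of €248 is better by €1200.

Profit = -€248 at x = 10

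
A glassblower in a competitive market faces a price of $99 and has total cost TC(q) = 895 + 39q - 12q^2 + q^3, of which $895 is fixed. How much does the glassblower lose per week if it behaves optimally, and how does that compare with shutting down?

Profit = -$95 at q = 10

AVC = 39 - 12q + q^2 has its minimum $3 at q = 6; price $99 clears that bar, so the firm operates.
MC = 39 - 24q + 3q^2. Setting P = MC and taking the root on the rising branch gives q* = 10.
TR = 99·10 = 990. TC = 895 + 190 = 1085. Profit = 990 − 1085 = -$95.
Shutting down would mean losing the fixed cost of $895, so operating at a loss of $95 is better by $800.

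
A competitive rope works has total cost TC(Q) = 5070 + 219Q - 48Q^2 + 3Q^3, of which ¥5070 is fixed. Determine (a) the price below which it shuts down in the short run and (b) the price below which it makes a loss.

Shutdown price = ¥27; break-even price = ¥492

Shutdown price = min AVC. AVC = 219 - 48Q + 3Q^2, with vertex at Q = 8 and minimum ¥27.
ATC = 5070/Q + 219 - 48Q + 3Q^2. Setting dATC/dQ = −5070/Q^2 − 48 + 6Q = 0 gives Q = 13 (since 6·13^3 − 48·13^2 = 5070).
min ATC = 5070/13 + 219 − 48·13 + 3·13^2 = ¥492. That is the break-even price.
Between these two prices the firm operates at a loss; above ¥492 it earns a profit.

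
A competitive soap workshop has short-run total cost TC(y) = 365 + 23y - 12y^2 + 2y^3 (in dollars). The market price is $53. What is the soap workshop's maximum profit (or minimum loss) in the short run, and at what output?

Profit = -$165 at y = 5

AVC = 23 - 12y + 2y^2 has its minimum $5 at y = 3; price $53 clears that bar, so the firm operates.
MC = 23 - 24y + 6y^2. Setting P = MC and taking the root on the rising branch gives y* = 5.
TR = 53·5 = 265. TC = 365 + 65 = 430. Profit = 265 − 430 = -$165.
Shutting down would mean losing the fixed cost of $365, so operating at a loss of $165 is better by $200.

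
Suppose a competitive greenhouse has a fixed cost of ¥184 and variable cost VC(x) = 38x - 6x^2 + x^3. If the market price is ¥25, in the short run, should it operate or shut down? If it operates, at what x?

Variable cost is VC = 38x - 6x^2 + x^3, so AVC = VC/x = 38 - 6x + x^2 and MC = dTC/dx = 38 - 12x + 3x^2.
The AVC parabola has its vertex at x = 6/2 = 3, where AVC = 38 - 6·3 + 3^2 = ¥29.
With P < min AVC (¥25 < ¥29), every unit sold adds to the loss.
The firm minimizes its loss by shutting down and losing only its fixed cost of ¥184.

Shut down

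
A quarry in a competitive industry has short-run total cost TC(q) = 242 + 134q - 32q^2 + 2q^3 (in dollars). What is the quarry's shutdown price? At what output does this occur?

Short-run supply begins at min AVC. From VC = 134q - 32q^2 + 2q^3, AVC = 134 - 32q + 2q^2.
dAVC/dq = -32 + 4q = 0 gives q = 8. min AVC = 134 - 32·8 + 2·8^2 = 6.
So the shutdown price is $6.

$6 per unit, at q = 8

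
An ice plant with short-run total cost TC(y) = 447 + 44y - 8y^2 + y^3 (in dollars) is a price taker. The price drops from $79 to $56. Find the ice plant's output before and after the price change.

MC = 44 - 16y + 3y^2; the shutdown threshold is min AVC = $28 (at y = 4).
At P = $79 ≥ min AVC, set P = MC on the rising branch: y = 7.
At P = $56 ≥ min AVC, set P = MC: y = 6. The firm stays open but cuts output.

Output falls from 7 to 6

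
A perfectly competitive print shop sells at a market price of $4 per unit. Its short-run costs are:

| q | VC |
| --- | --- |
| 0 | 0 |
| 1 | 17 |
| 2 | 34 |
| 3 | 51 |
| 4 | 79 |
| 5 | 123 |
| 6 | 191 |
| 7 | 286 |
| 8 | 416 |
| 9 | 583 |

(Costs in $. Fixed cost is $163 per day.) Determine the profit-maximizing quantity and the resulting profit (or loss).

Profit at each row (π = 4q − TC): q=0: -163; q=1: -176; q=2: -189; q=3: -202; q=4: -226; q=5: -266; q=6: -330; q=7: -421; q=8: -547; q=9: -710.
Profit is highest at q = 0. Equivalently, the lowest AVC in the table is 17/1 ≈ $17 at q = 1, and P = $4 falls below it — price never covers variable cost, so the firm shuts down and loses only its fixed cost.

q = 0 (shut down); profit = -$163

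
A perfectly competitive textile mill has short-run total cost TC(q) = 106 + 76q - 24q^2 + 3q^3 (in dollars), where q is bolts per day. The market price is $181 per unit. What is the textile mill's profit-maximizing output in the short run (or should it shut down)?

Produce at q = 7

From TC, MC = TC'(q) = 76 - 48q + 9q^2 and AVC = VC/q = 76 - 24q + 3q^2.
The AVC parabola has its vertex at q = 24/6 = 4, where AVC = 76 - 24·4 + 3·4^2 = $28.
P = $181 exceeds min AVC = $28, so the firm stays open.
P = MC gives -105 - 48q + 9q^2 = 0, with roots -5/3 and 7. Take the larger (rising MC): q* = 7.
Check: AVC at q = 7 is $55 ≤ P, so revenue covers variable cost.
Profit = P·q − TC = 181·7 − 491 = $776.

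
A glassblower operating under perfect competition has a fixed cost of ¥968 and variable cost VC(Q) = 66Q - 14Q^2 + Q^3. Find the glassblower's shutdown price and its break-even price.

Shutdown price = ¥17; break-even price = ¥121

Shutdown price = min AVC. AVC = 66 - 14Q + Q^2, with vertex at Q = 7 and minimum ¥17.
ATC = 968/Q + 66 - 14Q + Q^2. Setting dATC/dQ = −968/Q^2 − 14 + 2Q = 0 gives Q = 11 (since 2·11^3 − 14·11^2 = 968).
min ATC = 968/11 + 66 − 14·11 + 11^2 = ¥121. That is the break-even price.
For ¥17 ≤ P < ¥121 the firm produces at a loss; below ¥17 it shuts down.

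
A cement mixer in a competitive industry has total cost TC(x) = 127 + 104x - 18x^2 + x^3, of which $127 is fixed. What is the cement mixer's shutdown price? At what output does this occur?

The shutdown price is the minimum of AVC. VC = 104x - 18x^2 + x^3, so AVC = 104 - 18x + x^2.
dAVC/dx = -18 + 2x = 0 gives x = 9. min AVC = 104 - 18·9 + 9^2 = 23.
The firm shuts down for any P below $23.

$23 per unit, at x = 9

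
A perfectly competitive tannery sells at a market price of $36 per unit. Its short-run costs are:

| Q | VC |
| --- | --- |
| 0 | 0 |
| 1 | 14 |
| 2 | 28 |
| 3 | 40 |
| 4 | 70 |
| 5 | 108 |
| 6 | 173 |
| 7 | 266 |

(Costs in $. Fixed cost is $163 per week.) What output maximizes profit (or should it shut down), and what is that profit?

Q = 4; profit = -$89

Compute π = P·Q − TC at each output: Q=0: -163; Q=1: -141; Q=2: -119; Q=3: -95; Q=4: -89; Q=5: -91; Q=6: -120; Q=7: -177.
Profit is maximized at Q = 4. AVC there is 70/4 = $17.50 ≤ P, so producing beats shutting down (which would give -$163).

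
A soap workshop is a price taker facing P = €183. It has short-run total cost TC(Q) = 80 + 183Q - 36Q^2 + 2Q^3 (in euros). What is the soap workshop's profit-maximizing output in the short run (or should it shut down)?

Variable cost is VC = 183Q - 36Q^2 + 2Q^3, so AVC = VC/Q = 183 - 36Q + 2Q^2 and MC = dTC/dQ = 183 - 72Q + 6Q^2.
AVC hits its minimum where MC = AVC, at Q = 9, giving min AVC = 183 - 36·9 + 2·9^2 = €21.
Since P = €183 ≥ min AVC = €21, price covers variable cost and the firm should produce.
Solving P = MC: -72Q + 6Q^2 = 0 ⇒ Q = 0 or 12. On the upward-sloping branch, Q* = 12.
Check: AVC at Q = 12 is €39 ≤ P, so revenue covers variable cost.
Profit = P·Q − TC = 183·12 − 548 = €1648.

Produce at Q = 12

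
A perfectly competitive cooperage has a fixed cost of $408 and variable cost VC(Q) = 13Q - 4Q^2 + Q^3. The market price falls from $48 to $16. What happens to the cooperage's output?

Output falls from 5 to 3

AVC = 13 - 4Q + Q^2, minimized at Q = 2 where min AVC = $9. MC = 13 - 8Q + 3Q^2.
With P = $48 above the shutdown price, P = MC gives Q = 5.
At P = $16 ≥ min AVC, set P = MC: Q = 3. The firm stays open but cuts output.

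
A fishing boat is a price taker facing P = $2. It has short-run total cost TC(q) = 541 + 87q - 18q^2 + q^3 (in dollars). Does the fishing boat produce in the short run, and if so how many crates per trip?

From TC, MC = TC'(q) = 87 - 36q + 3q^2 and AVC = VC/q = 87 - 18q + q^2.
AVC hits its minimum where MC = AVC, at q = 9, giving min AVC = 87 - 18·9 + 9^2 = $6.
Since P = $2 < min AVC = $6, price fails to cover variable cost at any output.
Shutting down limits the loss to fixed cost, $541.

Shut down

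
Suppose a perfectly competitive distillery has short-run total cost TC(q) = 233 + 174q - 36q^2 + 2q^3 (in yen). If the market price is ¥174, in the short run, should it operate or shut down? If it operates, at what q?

Produce at q = 12

Variable cost is VC = 174q - 36q^2 + 2q^3, so AVC = VC/q = 174 - 36q + 2q^2 and MC = dTC/dq = 174 - 72q + 6q^2.
The AVC parabola has its vertex at q = 36/4 = 9, where AVC = 174 - 36·9 + 2·9^2 = ¥12.
Because ¥174 ≥ ¥12, revenue can cover variable cost; the firm operates.
Set P = MC: 174 = 174 - 72q + 6q^2 → -72q + 6q^2 = 0. The roots are q = 0 and q = 12; the profit-maximizing output is on the rising part of MC, so q* = 12.
Check: AVC at q = 12 is ¥30 ≤ P, so revenue covers variable cost.
Profit = P·q − TC = 174·12 − 593 = ¥1495.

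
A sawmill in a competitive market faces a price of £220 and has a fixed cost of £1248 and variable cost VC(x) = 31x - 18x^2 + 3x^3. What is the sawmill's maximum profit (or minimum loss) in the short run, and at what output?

AVC = 31 - 18x + 3x^2; min AVC = £4 at x = 3. Since P = £220 ≥ min AVC, the firm produces.
With MC = 31 - 36x + 9x^2, P = MC on the upward-sloping part at x* = 7.
TR = 220·7 = 1540. TC = 1248 + 364 = 1612. Profit = 1540 − 1612 = -£72.
By producing, the firm covers all variable cost plus £1176 of fixed cost; shutting down would lose the full £1248.

Profit = -£72 at x = 7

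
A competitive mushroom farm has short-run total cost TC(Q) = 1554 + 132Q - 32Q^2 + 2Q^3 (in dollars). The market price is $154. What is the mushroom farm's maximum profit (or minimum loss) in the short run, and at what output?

Profit = -$102 at Q = 11

AVC = 132 - 32Q + 2Q^2; min AVC = $4 at Q = 8. Since P = $154 ≥ min AVC, the firm produces.
With MC = 132 - 64Q + 6Q^2, P = MC on the upward-sloping part at Q* = 11.
TR = 154·11 = 1694. TC = 1554 + 242 = 1796. Profit = 1694 − 1796 = -$102.
Shutting down would mean losing the fixed cost of $1554, so operating at a loss of $102 is better by $1452.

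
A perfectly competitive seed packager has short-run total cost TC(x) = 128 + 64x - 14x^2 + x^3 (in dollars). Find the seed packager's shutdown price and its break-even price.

Shutdown price = $15; break-even price = $32

AVC = 64 - 14x + x^2; minimized at x = 7, giving min AVC = $15. That is the shutdown price.
ATC = 128/x + 64 - 14x + x^2. Setting dATC/dx = −128/x^2 − 14 + 2x = 0 gives x = 8 (since 2·8^3 − 14·8^2 = 128).
min ATC = 128/8 + 64 − 14·8 + 8^2 = $32. That is the break-even price.
Between these two prices the firm operates at a loss; above $32 it earns a profit.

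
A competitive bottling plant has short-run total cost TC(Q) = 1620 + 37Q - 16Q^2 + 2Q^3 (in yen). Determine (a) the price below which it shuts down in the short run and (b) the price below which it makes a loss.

AVC = 37 - 16Q + 2Q^2; minimized at Q = 4, giving min AVC = ¥5. That is the shutdown price.
ATC = 1620/Q + 37 - 16Q + 2Q^2. Setting dATC/dQ = −1620/Q^2 − 16 + 4Q = 0 gives Q = 9 (since 4·9^3 − 16·9^2 = 1620).
min ATC = 1620/9 + 37 − 16·9 + 2·9^2 = ¥235. That is the break-even price.
Between these two prices the firm operates at a loss; above ¥235 it earns a profit.

Shutdown price = ¥5; break-even price = ¥235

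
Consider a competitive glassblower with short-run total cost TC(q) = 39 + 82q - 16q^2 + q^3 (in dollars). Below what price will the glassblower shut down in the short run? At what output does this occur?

Short-run supply begins at min AVC. From VC = 82q - 16q^2 + q^3, AVC = 82 - 16q + q^2.
At the minimum of AVC, MC = AVC. MC = 82 - 32q + 3q^2; setting MC = AVC gives 2q^2 - 16q = 0, so q = 8. min AVC = 18.
The firm shuts down for any P below $18.

$18 per unit, at q = 8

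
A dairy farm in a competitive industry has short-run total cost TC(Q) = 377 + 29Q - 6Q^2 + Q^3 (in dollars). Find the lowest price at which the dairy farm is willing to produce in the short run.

$20 per unit

Short-run supply begins at min AVC. From VC = 29Q - 6Q^2 + Q^3, AVC = 29 - 6Q + Q^2.
At the minimum of AVC, MC = AVC. MC = 29 - 12Q + 3Q^2; setting MC = AVC gives 2Q^2 - 6Q = 0, so Q = 3. min AVC = 20.
For P < $20 the firm produces nothing.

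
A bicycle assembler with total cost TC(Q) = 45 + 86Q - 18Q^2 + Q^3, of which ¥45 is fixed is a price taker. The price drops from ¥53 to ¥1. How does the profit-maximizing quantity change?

Output falls from 11 to 0 (the firm shuts down)

AVC = 86 - 18Q + Q^2, minimized at Q = 9 where min AVC = ¥5. MC = 86 - 36Q + 3Q^2.
At P = ¥53 ≥ min AVC, set P = MC on the rising branch: Q = 11.
At P = ¥1 < min AVC = ¥5, price no longer covers variable cost at any output, so the firm shuts down: Q = 0.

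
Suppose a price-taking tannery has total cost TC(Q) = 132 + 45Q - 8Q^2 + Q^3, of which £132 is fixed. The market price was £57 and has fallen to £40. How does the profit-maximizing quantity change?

Output falls from 6 to 5

MC = 45 - 16Q + 3Q^2; the shutdown threshold is min AVC = £29 (at Q = 4).
At P = £57 ≥ min AVC, set P = MC on the rising branch: Q = 6.
At P = £40 ≥ min AVC, set P = MC: Q = 5. The firm stays open but cuts output.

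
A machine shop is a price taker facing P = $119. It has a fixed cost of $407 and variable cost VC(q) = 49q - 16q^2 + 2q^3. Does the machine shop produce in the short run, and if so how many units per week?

Variable cost is VC = 49q - 16q^2 + 2q^3, so AVC = VC/q = 49 - 16q + 2q^2 and MC = dTC/dq = 49 - 32q + 6q^2.
The AVC parabola has its vertex at q = 16/4 = 4, where AVC = 49 - 16·4 + 2·4^2 = $17.
Since P = $119 ≥ min AVC = $17, price covers variable cost and the firm should produce.
Set P = MC: 119 = 49 - 32q + 6q^2 → -70 - 32q + 6q^2 = 0. The roots are q = -5/3 and q = 7; the profit-maximizing output is on the rising part of MC, so q* = 7.
Check: AVC at q = 7 is $35 ≤ P, so revenue covers variable cost.
Profit = P·q − TC = 119·7 − 652 = $181.

Produce at q = 7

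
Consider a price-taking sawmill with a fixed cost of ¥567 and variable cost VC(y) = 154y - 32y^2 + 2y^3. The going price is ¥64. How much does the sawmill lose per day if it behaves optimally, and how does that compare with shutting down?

Profit = -¥243 at y = 9

AVC = 154 - 32y + 2y^2; min AVC = ¥26 at y = 8. Since P = ¥64 ≥ min AVC, the firm produces.
With MC = 154 - 64y + 6y^2, P = MC on the upward-sloping part at y* = 9.
TR = 64·9 = 576. TC = 567 + 252 = 819. Profit = 576 − 819 = -¥243.
Shutting down would mean losing the fixed cost of ¥567, so operating at a loss of ¥243 is better by ¥324.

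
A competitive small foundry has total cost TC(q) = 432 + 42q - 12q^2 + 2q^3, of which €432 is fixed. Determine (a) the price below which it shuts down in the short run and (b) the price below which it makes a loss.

Shutdown price = €24; break-even price = €114

AVC = 42 - 12q + 2q^2; minimized at q = 3, giving min AVC = €24. That is the shutdown price.
ATC = 432/q + 42 - 12q + 2q^2. Setting dATC/dq = −432/q^2 − 12 + 4q = 0 gives q = 6 (since 4·6^3 − 12·6^2 = 432).
min ATC = 432/6 + 42 − 12·6 + 2·6^2 = €114. That is the break-even price.
For €24 ≤ P < €114 the firm produces at a loss; below €24 it shuts down.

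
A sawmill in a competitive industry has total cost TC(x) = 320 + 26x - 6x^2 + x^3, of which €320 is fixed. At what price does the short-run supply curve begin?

€17 per unit

Short-run supply begins at min AVC. From VC = 26x - 6x^2 + x^3, AVC = 26 - 6x + x^2.
At the minimum of AVC, MC = AVC. MC = 26 - 12x + 3x^2; setting MC = AVC gives 2x^2 - 6x = 0, so x = 3. min AVC = 17.
The firm shuts down for any P below €17.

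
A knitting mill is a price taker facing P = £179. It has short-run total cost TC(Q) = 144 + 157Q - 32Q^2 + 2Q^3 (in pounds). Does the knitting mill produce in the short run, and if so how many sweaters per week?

Variable cost is VC = 157Q - 32Q^2 + 2Q^3, so AVC = VC/Q = 157 - 32Q + 2Q^2 and MC = dTC/dQ = 157 - 64Q + 6Q^2.
AVC hits its minimum where MC = AVC, at Q = 8, giving min AVC = 157 - 32·8 + 2·8^2 = £29.
Because £179 ≥ £29, revenue can cover variable cost; the firm operates.
P = MC gives -22 - 64Q + 6Q^2 = 0, with roots -1/3 and 11. Take the larger (rising MC): Q* = 11.
Check: AVC at Q = 11 is £47 ≤ P, so revenue covers variable cost.
Profit = P·Q − TC = 179·11 − 661 = £1308.

Produce at Q = 11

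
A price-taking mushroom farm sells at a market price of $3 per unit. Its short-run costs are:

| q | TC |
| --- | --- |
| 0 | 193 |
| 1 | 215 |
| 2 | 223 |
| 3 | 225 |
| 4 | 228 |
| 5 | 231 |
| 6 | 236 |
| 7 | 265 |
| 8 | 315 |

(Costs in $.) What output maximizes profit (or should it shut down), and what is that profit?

Tabulate TR − TC: q=0: -193; q=1: -212; q=2: -217; q=3: -216; q=4: -216; q=5: -216; q=6: -218; q=7: -244; q=8: -291.
Profit is highest at q = 0. Equivalently, the lowest AVC in the table is 43/6 ≈ $7.17 at q = 6, and P = $3 falls below it — price never covers variable cost, so the firm shuts down and loses only its fixed cost.

q = 0 (shut down); profit = -$193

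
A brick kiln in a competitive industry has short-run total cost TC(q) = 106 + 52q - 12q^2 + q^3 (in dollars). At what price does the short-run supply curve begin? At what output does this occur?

$16 per unit, at q = 6

The firm shuts down when price falls below the minimum of average variable cost. AVC = VC/q = 52 - 12q + q^2.
At the minimum of AVC, MC = AVC. MC = 52 - 24q + 3q^2; setting MC = AVC gives 2q^2 - 12q = 0, so q = 6. min AVC = 16.
The firm shuts down for any P below $16.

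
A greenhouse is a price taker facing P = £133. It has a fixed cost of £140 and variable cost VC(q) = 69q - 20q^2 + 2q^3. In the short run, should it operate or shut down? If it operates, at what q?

Produce at q = 8

Strip out fixed cost: VC = 69q - 20q^2 + 2q^3. Then AVC = 69 - 20q + 2q^2 and MC = 69 - 40q + 6q^2.
AVC hits its minimum where MC = AVC, at q = 5, giving min AVC = 69 - 20·5 + 2·5^2 = £19.
P = £133 exceeds min AVC = £19, so the firm stays open.
Set P = MC: 133 = 69 - 40q + 6q^2 → -64 - 40q + 6q^2 = 0. The roots are q = -4/3 and q = 8; the profit-maximizing output is on the rising part of MC, so q* = 8.
Check: AVC at q = 8 is £37 ≤ P, so revenue covers variable cost.
Profit = P·q − TC = 133·8 − 436 = £628.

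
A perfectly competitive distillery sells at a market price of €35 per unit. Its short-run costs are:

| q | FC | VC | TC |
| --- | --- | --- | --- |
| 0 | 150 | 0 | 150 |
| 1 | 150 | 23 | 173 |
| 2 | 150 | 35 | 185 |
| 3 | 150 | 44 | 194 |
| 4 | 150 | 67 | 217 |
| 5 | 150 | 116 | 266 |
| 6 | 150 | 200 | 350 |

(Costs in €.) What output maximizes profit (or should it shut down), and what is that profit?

q = 4; profit = -€77

Profit at each row (π = 35q − TC): q=0: -150; q=1: -138; q=2: -115; q=3: -89; q=4: -77; q=5: -91; q=6: -140.
Profit is maximized at q = 4. AVC there is 67/4 = €16.75 ≤ P, so producing beats shutting down (which would give -€150).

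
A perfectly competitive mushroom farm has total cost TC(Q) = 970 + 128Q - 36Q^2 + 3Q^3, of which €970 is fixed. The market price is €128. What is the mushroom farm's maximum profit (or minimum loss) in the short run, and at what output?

Profit = -€202 at Q = 8

AVC = 128 - 36Q + 3Q^2; min AVC = €20 at Q = 6. Since P = €128 ≥ min AVC, the firm produces.
With MC = 128 - 72Q + 9Q^2, P = MC on the upward-sloping part at Q* = 8.
TR = 128·8 = 1024. TC = 970 + 256 = 1226. Profit = 1024 − 1226 = -€202.
By producing, the firm covers all variable cost plus €768 of fixed cost; shutting down would lose the full €970.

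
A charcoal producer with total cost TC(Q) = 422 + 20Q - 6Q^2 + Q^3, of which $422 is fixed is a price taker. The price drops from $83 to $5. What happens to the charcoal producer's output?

MC = 20 - 12Q + 3Q^2; the shutdown threshold is min AVC = $11 (at Q = 3).
With P = $83 above the shutdown price, P = MC gives Q = 7.
At P = $5 < min AVC = $11, price no longer covers variable cost at any output, so the firm shuts down: Q = 0.

Output falls from 7 to 0 (the firm shuts down)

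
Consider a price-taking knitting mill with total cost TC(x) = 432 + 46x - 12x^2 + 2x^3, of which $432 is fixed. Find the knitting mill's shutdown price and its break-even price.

Shutdown price = min AVC. AVC = 46 - 12x + 2x^2, with vertex at x = 3 and minimum $28.
ATC = 432/x + 46 - 12x + 2x^2. Setting dATC/dx = −432/x^2 − 12 + 4x = 0 gives x = 6 (since 4·6^3 − 12·6^2 = 432).
min ATC = 432/6 + 46 − 12·6 + 2·6^2 = $118. That is the break-even price.
Between these two prices the firm operates at a loss; above $118 it earns a profit.

Shutdown price = $28; break-even price = $118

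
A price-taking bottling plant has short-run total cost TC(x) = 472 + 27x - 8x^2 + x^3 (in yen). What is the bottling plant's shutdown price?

The shutdown price is the minimum of AVC. VC = 27x - 8x^2 + x^3, so AVC = 27 - 8x + x^2.
dAVC/dx = -8 + 2x = 0 gives x = 4. min AVC = 27 - 8·4 + 4^2 = 11.
So the shutdown price is ¥11.

¥11 per unit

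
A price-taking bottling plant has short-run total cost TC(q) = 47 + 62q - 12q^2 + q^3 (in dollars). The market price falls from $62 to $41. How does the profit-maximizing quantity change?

AVC = 62 - 12q + q^2, minimized at q = 6 where min AVC = $26. MC = 62 - 24q + 3q^2.
At P = $62 ≥ min AVC, set P = MC on the rising branch: q = 8.
At P = $41 ≥ min AVC, set P = MC: q = 7. The firm stays open but cuts output.

Output falls from 8 to 7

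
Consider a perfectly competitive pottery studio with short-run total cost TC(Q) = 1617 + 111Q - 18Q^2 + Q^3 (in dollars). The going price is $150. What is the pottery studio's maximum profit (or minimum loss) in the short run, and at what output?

AVC = 111 - 18Q + Q^2 has its minimum $30 at Q = 9; price $150 clears that bar, so the firm operates.
With MC = 111 - 36Q + 3Q^2, P = MC on the upward-sloping part at Q* = 13.
TR = 150·13 = 1950. TC = 1617 + 598 = 2215. Profit = 1950 − 2215 = -$265.
That loss of $265 beats the $1617 the firm would lose by shutting down; producing recovers $1352 of fixed cost.

Profit = -$265 at Q = 13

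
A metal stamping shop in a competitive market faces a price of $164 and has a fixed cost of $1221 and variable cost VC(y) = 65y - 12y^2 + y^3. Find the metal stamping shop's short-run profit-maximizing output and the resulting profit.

Profit = -$11 at y = 11

AVC = 65 - 12y + y^2 has its minimum $29 at y = 6; price $164 clears that bar, so the firm operates.
With MC = 65 - 24y + 3y^2, P = MC on the upward-sloping part at y* = 11.
TR = 164·11 = 1804. TC = 1221 + 594 = 1815. Profit = 1804 − 1815 = -$11.
That loss of $11 beats the $1221 the firm would lose by shutting down; producing recovers $1210 of fixed cost.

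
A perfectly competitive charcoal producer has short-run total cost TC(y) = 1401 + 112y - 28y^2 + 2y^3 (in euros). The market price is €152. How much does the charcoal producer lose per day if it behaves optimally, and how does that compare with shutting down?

AVC = 112 - 28y + 2y^2 has its minimum €14 at y = 7; price €152 clears that bar, so the firm operates.
MC = 112 - 56y + 6y^2. Setting P = MC and taking the root on the rising branch gives y* = 10.
TR = 152·10 = 1520. TC = 1401 + 320 = 1721. Profit = 1520 − 1721 = -€201.
By producing, the firm covers all variable cost plus €1200 of fixed cost; shutting down would lose the full €1401.

Profit = -€201 at y = 10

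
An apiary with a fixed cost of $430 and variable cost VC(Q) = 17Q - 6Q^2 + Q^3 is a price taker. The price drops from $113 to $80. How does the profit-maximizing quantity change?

AVC = 17 - 6Q + Q^2, minimized at Q = 3 where min AVC = $8. MC = 17 - 12Q + 3Q^2.
At P = $113 ≥ min AVC, set P = MC on the rising branch: Q = 8.
At P = $80 ≥ min AVC, set P = MC: Q = 7. The firm stays open but cuts output.

Output falls from 8 to 7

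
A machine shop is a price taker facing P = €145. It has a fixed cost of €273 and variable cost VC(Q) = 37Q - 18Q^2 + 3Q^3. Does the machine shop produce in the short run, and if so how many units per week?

Produce at Q = 6

Variable cost is VC = 37Q - 18Q^2 + 3Q^3, so AVC = VC/Q = 37 - 18Q + 3Q^2 and MC = dTC/dQ = 37 - 36Q + 9Q^2.
AVC hits its minimum where MC = AVC, at Q = 3, giving min AVC = 37 - 18·3 + 3·3^2 = €10.
Since P = €145 ≥ min AVC = €10, price covers variable cost and the firm should produce.
Solving P = MC: -108 - 36Q + 9Q^2 = 0 ⇒ Q = -2 or 6. On the upward-sloping branch, Q* = 6.
Check: AVC at Q = 6 is €37 ≤ P, so revenue covers variable cost.
Profit = P·Q − TC = 145·6 − 495 = €375.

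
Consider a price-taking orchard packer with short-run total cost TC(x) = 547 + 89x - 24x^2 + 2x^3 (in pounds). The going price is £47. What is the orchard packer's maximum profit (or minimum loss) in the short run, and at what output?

AVC = 89 - 24x + 2x^2 has its minimum £17 at x = 6; price £47 clears that bar, so the firm operates.
With MC = 89 - 48x + 6x^2, P = MC on the upward-sloping part at x* = 7.
TR = 47·7 = 329. TC = 547 + 133 = 680. Profit = 329 − 680 = -£351.
By producing, the firm covers all variable cost plus £196 of fixed cost; shutting down would lose the full £547.

Profit = -£351 at x = 7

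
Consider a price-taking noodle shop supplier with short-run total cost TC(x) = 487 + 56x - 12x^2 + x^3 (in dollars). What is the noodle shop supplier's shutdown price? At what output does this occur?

The shutdown price is the minimum of AVC. VC = 56x - 12x^2 + x^3, so AVC = 56 - 12x + x^2.
At the minimum of AVC, MC = AVC. MC = 56 - 24x + 3x^2; setting MC = AVC gives 2x^2 - 12x = 0, so x = 6. min AVC = 20.
The firm shuts down for any P below $20.

$20 per unit, at x = 6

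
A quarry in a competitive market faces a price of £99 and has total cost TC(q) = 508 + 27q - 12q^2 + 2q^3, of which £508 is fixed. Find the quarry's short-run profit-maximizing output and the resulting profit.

AVC = 27 - 12q + 2q^2 has its minimum £9 at q = 3; price £99 clears that bar, so the firm operates.
MC = 27 - 24q + 6q^2. Setting P = MC and taking the root on the rising branch gives q* = 6.
TR = 99·6 = 594. TC = 508 + 162 = 670. Profit = 594 − 670 = -£76.
Shutting down would mean losing the fixed cost of £508, so operating at a loss of £76 is better by £432.

Profit = -£76 at q = 6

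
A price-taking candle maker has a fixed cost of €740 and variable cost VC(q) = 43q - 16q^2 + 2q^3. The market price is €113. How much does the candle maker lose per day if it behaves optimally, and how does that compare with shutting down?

Profit = -€152 at q = 7

AVC = 43 - 16q + 2q^2; min AVC = €11 at q = 4. Since P = €113 ≥ min AVC, the firm produces.
With MC = 43 - 32q + 6q^2, P = MC on the upward-sloping part at q* = 7.
TR = 113·7 = 791. TC = 740 + 203 = 943. Profit = 791 − 943 = -€152.
Shutting down would mean losing the fixed cost of €740, so operating at a loss of €152 is better by €588.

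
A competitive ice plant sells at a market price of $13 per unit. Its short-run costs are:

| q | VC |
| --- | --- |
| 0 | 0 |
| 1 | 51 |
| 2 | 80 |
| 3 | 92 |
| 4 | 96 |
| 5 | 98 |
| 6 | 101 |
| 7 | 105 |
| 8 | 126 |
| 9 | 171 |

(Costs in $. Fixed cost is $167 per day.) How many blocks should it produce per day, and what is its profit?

q = 0 (shut down); profit = -$167

Compute π = P·q − TC at each output: q=0: -167; q=1: -205; q=2: -221; q=3: -220; q=4: -211; q=5: -200; q=6: -190; q=7: -181; q=8: -189; q=9: -221.
Profit is highest at q = 0. Equivalently, the lowest AVC in the table is 105/7 ≈ $15 at q = 7, and P = $13 falls below it — price never covers variable cost, so the firm shuts down and loses only its fixed cost.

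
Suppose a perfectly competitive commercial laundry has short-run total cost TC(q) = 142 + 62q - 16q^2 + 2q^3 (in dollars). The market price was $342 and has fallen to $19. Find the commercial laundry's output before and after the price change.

AVC = 62 - 16q + 2q^2, minimized at q = 4 where min AVC = $30. MC = 62 - 32q + 6q^2.
With P = $342 above the shutdown price, P = MC gives q = 10.
At P = $19 < min AVC = $30, price no longer covers variable cost at any output, so the firm shuts down: q = 0.

Output falls from 10 to 0 (the firm shuts down)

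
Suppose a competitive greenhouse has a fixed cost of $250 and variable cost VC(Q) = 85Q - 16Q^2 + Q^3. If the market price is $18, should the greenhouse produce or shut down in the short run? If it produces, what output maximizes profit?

Variable cost is VC = 85Q - 16Q^2 + Q^3, so AVC = VC/Q = 85 - 16Q + Q^2 and MC = dTC/dQ = 85 - 32Q + 3Q^2.
AVC hits its minimum where MC = AVC, at Q = 8, giving min AVC = 85 - 16·8 + 8^2 = $21.
P = $18 lies below min AVC = $21; no output level covers variable cost.
Best response: produce nothing and absorb the $250 fixed cost.

Shut down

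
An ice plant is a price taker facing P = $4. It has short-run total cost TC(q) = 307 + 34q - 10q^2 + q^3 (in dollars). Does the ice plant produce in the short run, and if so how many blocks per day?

From TC, MC = TC'(q) = 34 - 20q + 3q^2 and AVC = VC/q = 34 - 10q + q^2.
AVC hits its minimum where MC = AVC, at q = 5, giving min AVC = 34 - 10·5 + 5^2 = $9.
With P < min AVC ($4 < $9), every unit sold adds to the loss.
Shutting down limits the loss to fixed cost, $307.

Shut down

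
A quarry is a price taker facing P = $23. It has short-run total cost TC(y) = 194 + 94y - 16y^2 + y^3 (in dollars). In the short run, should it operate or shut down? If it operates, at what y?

Variable cost is VC = 94y - 16y^2 + y^3, so AVC = VC/y = 94 - 16y + y^2 and MC = dTC/dy = 94 - 32y + 3y^2.
AVC is minimized where dAVC/dy = -16 + 2y = 0, at y = 8; min AVC = 94 - 16·8 + 8^2 = $30.
Since P = $23 < min AVC = $30, price fails to cover variable cost at any output.
The firm minimizes its loss by shutting down and losing only its fixed cost of $194.

Shut down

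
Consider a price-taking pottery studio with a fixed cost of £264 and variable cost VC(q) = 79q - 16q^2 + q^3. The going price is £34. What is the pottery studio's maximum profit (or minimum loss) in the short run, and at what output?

AVC = 79 - 16q + q^2; min AVC = £15 at q = 8. Since P = £34 ≥ min AVC, the firm produces.
With MC = 79 - 32q + 3q^2, P = MC on the upward-sloping part at q* = 9.
TR = 34·9 = 306. TC = 264 + 144 = 408. Profit = 306 − 408 = -£102.
By producing, the firm covers all variable cost plus £162 of fixed cost; shutting down would lose the full £264.

Profit = -£102 at q = 9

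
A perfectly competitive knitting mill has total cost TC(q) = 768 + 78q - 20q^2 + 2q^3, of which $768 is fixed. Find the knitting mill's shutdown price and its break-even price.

Shutdown price = $28; break-even price = $142

AVC = 78 - 20q + 2q^2; minimized at q = 5, giving min AVC = $28. That is the shutdown price.
ATC = 768/q + 78 - 20q + 2q^2. Setting dATC/dq = −768/q^2 − 20 + 4q = 0 gives q = 8 (since 4·8^3 − 20·8^2 = 768).
min ATC = 768/8 + 78 − 20·8 + 2·8^2 = $142. That is the break-even price.
Between these two prices the firm operates at a loss; above $142 it earns a profit.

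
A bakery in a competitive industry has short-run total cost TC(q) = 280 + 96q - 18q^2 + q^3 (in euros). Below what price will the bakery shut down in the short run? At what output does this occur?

The firm shuts down when price falls below the minimum of average variable cost. AVC = VC/q = 96 - 18q + q^2.
At the minimum of AVC, MC = AVC. MC = 96 - 36q + 3q^2; setting MC = AVC gives 2q^2 - 18q = 0, so q = 9. min AVC = 15.
For P < €15 the firm produces nothing.

€15 per unit, at q = 9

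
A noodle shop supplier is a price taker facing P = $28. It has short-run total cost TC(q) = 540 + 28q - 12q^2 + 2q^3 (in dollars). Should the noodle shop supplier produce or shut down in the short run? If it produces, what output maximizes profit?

Produce at q = 4

Variable cost is VC = 28q - 12q^2 + 2q^3, so AVC = VC/q = 28 - 12q + 2q^2 and MC = dTC/dq = 28 - 24q + 6q^2.
AVC hits its minimum where MC = AVC, at q = 3, giving min AVC = 28 - 12·3 + 2·3^2 = $10.
P = $28 exceeds min AVC = $10, so the firm stays open.
P = MC gives -24q + 6q^2 = 0, with roots 0 and 4. Take the larger (rising MC): q* = 4.
Check: AVC at q = 4 is $12 ≤ P, so revenue covers variable cost.
Profit = P·q − TC = 28·4 − 588 = -$476, a loss, but smaller than the $540 fixed cost the firm would lose by shutting down.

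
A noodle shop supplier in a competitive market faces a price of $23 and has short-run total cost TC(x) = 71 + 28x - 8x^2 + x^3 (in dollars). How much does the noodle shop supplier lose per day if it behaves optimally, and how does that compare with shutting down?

AVC = 28 - 8x + x^2 has its minimum $12 at x = 4; price $23 clears that bar, so the firm operates.
With MC = 28 - 16x + 3x^2, P = MC on the upward-sloping part at x* = 5.
TR = 23·5 = 115. TC = 71 + 65 = 136. Profit = 115 − 136 = -$21.
By producing, the firm covers all variable cost plus $50 of fixed cost; shutting down would lose the full $71.

Profit = -$21 at x = 5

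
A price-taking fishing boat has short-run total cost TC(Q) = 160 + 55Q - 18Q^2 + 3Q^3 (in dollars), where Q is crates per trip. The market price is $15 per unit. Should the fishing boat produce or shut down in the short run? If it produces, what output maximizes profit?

Shut down

Strip out fixed cost: VC = 55Q - 18Q^2 + 3Q^3. Then AVC = 55 - 18Q + 3Q^2 and MC = 55 - 36Q + 9Q^2.
The AVC parabola has its vertex at Q = 18/6 = 3, where AVC = 55 - 18·3 + 3·3^2 = $28.
Since P = $15 < min AVC = $28, price fails to cover variable cost at any output.
Best response: produce nothing and absorb the $160 fixed cost.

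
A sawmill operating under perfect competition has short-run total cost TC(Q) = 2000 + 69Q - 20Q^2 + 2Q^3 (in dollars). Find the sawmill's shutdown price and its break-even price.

Shutdown price = $19; break-even price = $269

Shutdown price = min AVC. AVC = 69 - 20Q + 2Q^2, with vertex at Q = 5 and minimum $19.
ATC = 2000/Q + 69 - 20Q + 2Q^2. Setting dATC/dQ = −2000/Q^2 − 20 + 4Q = 0 gives Q = 10 (since 4·10^3 − 20·10^2 = 2000).
min ATC = 2000/10 + 69 − 20·10 + 2·10^2 = $269. That is the break-even price.
For $19 ≤ P < $269 the firm produces at a loss; below $19 it shuts down.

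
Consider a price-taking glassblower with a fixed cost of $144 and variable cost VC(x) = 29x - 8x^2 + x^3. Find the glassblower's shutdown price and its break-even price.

Shutdown price = $13; break-even price = $41

AVC = 29 - 8x + x^2; minimized at x = 4, giving min AVC = $13. That is the shutdown price.
ATC = 144/x + 29 - 8x + x^2. Setting dATC/dx = −144/x^2 − 8 + 2x = 0 gives x = 6 (since 2·6^3 − 8·6^2 = 144).
min ATC = 144/6 + 29 − 8·6 + 6^2 = $41. That is the break-even price.
For $13 ≤ P < $41 the firm produces at a loss; below $13 it shuts down.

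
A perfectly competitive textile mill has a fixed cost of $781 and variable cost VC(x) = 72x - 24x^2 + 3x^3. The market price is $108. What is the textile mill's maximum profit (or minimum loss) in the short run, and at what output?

Profit = -$349 at x = 6

AVC = 72 - 24x + 3x^2 has its minimum $24 at x = 4; price $108 clears that bar, so the firm operates.
MC = 72 - 48x + 9x^2. Setting P = MC and taking the root on the rising branch gives x* = 6.
TR = 108·6 = 648. TC = 781 + 216 = 997. Profit = 648 − 997 = -$349.
That loss of $349 beats the $781 the firm would lose by shutting down; producing recovers $432 of fixed cost.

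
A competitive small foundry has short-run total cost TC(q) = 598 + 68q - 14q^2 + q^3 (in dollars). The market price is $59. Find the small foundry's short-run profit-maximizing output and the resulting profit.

AVC = 68 - 14q + q^2; min AVC = $19 at q = 7. Since P = $59 ≥ min AVC, the firm produces.
MC = 68 - 28q + 3q^2. Setting P = MC and taking the root on the rising branch gives q* = 9.
TR = 59·9 = 531. TC = 598 + 207 = 805. Profit = 531 − 805 = -$274.
Shutting down would mean losing the fixed cost of $598, so operating at a loss of $274 is better by $324.

Profit = -$274 at q = 9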